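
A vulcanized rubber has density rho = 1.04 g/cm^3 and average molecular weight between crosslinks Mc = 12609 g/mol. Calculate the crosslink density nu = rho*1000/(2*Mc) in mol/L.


nu = rho * 1000 / (2 * Mc)
nu = 1.04 * 1000 / (2 * 12609)
nu = 1040.0 / 25218
nu = 0.0412 mol/L

0.0412 mol/L


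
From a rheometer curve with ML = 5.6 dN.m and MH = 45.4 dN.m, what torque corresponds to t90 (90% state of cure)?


M90 = ML + 0.9 * (MH - ML)
M90 = 5.6 + 0.9 * (45.4 - 5.6)
M90 = 5.6 + 0.9 * 39.8
M90 = 41.42 dN.m

41.42 dN.m


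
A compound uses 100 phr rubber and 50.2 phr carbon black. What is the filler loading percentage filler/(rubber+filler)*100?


Filler % = filler / (rubber + filler) * 100
= 50.2 / (100 + 50.2) * 100
= 50.2 / 150.2 * 100
= 33.42%

33.42%


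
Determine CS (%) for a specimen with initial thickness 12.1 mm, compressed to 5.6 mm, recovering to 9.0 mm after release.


CS = (t0 - recovered) / (t0 - ts) * 100
= (12.1 - 9.0) / (12.1 - 5.6) * 100
= 3.1 / 6.5 * 100
= 47.7%

47.7%


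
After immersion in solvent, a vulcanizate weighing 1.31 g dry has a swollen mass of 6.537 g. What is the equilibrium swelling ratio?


Q = W_swollen / W_dry
Q = 6.537 / 1.31
Q = 4.99

Q = 4.99


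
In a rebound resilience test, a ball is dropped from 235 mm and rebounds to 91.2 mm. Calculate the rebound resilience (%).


Resilience = h_rebound / h_drop * 100
= 91.2 / 235 * 100
= 38.8%

38.8%


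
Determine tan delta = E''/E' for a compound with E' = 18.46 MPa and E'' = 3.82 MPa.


tan delta = E'' / E'
= 3.82 / 18.46
= 0.2069

tan delta = 0.2069


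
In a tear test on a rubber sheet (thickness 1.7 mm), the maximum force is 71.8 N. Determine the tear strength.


Tear strength = force / thickness
= 71.8 / 1.7
= 42.24 N/mm

42.24 N/mm


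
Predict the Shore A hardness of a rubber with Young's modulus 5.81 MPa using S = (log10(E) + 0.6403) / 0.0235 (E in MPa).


log10(E) = 0.0235*S - 0.6403  =>  S = (log10(E) + 0.6403) / 0.0235
log10(5.81) = 0.764176
S = (0.764176 + 0.6403) / 0.0235 = 1.404476 / 0.0235
S = 59.8

Shore A = 59.8


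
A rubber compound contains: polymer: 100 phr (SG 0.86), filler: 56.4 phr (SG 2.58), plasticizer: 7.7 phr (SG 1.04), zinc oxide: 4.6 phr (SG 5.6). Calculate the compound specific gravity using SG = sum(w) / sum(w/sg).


Sum of weights = 168.7
Volume contributions:
  polymer: 100/0.86 = 116.2791
  filler: 56.4/2.58 = 21.8605
  plasticizer: 7.7/1.04 = 7.4038
  zinc oxide: 4.6/5.6 = 0.8214
Sum of volumes = 146.3648
SG = 168.7 / 146.3648 = 1.153

SG = 1.153


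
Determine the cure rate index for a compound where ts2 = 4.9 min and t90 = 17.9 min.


CRI = 100 / (t90 - ts2)
= 100 / (17.9 - 4.9)
= 100 / 13.0
= 7.69 min^-1

7.69 min^-1


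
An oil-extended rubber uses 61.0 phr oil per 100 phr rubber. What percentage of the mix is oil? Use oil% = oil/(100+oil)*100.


Oil % = oil / (100 + oil) * 100
= 61.0 / (100 + 61.0) * 100
= 61.0 / 161.0 * 100
= 37.89%

37.89%


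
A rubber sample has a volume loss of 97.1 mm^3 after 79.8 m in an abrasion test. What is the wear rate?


Rate = volume_loss / distance
= 97.1 / 79.8
= 1.217 mm^3/m

1.217 mm^3/m


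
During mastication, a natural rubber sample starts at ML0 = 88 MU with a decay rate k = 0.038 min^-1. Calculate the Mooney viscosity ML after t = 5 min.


ML = ML0 * exp(-k * t)
ML = 88 * exp(-0.038 * 5)
ML = 88 * 0.8270
ML = 72.77 MU

72.77 MU


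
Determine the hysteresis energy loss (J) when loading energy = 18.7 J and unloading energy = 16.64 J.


Hysteresis loss = loading - unloading
= 18.7 - 16.64
= 2.06 J

2.06 J


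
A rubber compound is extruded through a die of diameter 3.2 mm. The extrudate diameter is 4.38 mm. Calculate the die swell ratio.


Die swell ratio = D_extrudate / D_die
= 4.38 / 3.2
= 1.369

Die swell = 1.369


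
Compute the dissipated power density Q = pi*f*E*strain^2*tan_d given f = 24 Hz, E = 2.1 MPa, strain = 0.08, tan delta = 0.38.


Q = pi * f * E * strain^2 * tan_d
= pi * 24 * 2.1 * 0.08^2 * 0.38
= pi * 24 * 2.1 * 0.0064 * 0.38
= 0.3851

Q = 0.3851


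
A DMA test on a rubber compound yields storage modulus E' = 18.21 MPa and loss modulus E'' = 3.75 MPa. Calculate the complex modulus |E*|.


|E*| = sqrt(E'^2 + E''^2)
= sqrt(18.21^2 + 3.75^2)
= sqrt(331.6041 + 14.0625)
= 18.592 MPa

18.592 MPa


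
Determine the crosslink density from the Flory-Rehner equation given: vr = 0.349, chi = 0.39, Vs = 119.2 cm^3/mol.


ln(1 - vr) = ln(1 - 0.349) = -0.4292
Numerator = -((-0.4292) + 0.349 + 0.39 * 0.349^2) = 0.0327
Denominator = 119.2 * (0.349^(1/3) - 0.349/2) = 63.1233
nu = 0.0327 / 63.1233 = 5.1872e-04 mol/cm^3

5.1872e-04 mol/cm^3


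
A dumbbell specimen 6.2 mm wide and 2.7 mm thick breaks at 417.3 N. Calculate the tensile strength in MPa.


Area = width * thickness = 6.2 * 2.7 = 16.74 mm^2
TS = force / area = 417.3 / 16.74 = 24.93 MPa

24.93 MPa


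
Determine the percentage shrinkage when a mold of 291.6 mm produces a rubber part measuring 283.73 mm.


Shrinkage = (mold - part) / mold * 100
= (291.6 - 283.73) / 291.6 * 100
= 7.87 / 291.6 * 100
= 2.7%

2.7%


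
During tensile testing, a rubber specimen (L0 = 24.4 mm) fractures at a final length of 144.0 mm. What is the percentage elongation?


Elongation = (Lf - L0) / L0 * 100
= (144.0 - 24.4) / 24.4 * 100
= 119.6 / 24.4 * 100
= 490.2%

490.2%


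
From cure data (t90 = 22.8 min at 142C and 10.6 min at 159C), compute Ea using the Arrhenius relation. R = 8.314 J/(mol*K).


T1 = 415.15 K, T2 = 432.15 K
1/T1 - 1/T2 = 9.4757e-05
ln(t1/t2) = ln(22.8/10.6) = 0.7659
Ea = 8.314 * 0.7659 / 9.4757e-05 = 67201.1080 J/mol
Ea = 67.2 kJ/mol

67.2 kJ/mol


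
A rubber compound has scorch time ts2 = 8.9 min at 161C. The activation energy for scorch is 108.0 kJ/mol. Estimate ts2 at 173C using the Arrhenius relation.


Convert temperatures: T1 = 161 + 273.15 = 434.15 K, T2 = 173 + 273.15 = 446.15 K
ts2_new = 8.9 * exp(108000 / 8.314 * (1/446.15 - 1/434.15))
1/T2 - 1/T1 = -6.1953e-05
ts2_new = 3.98 min

3.98 min


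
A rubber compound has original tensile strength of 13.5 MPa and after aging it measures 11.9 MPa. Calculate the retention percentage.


Retention = aged / original * 100
= 11.9 / 13.5 * 100
= 88.1%

88.1%


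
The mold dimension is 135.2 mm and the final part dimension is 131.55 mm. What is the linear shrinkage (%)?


Shrinkage = (mold - part) / mold * 100
= (135.2 - 131.55) / 135.2 * 100
= 3.65 / 135.2 * 100
= 2.7%

2.7%


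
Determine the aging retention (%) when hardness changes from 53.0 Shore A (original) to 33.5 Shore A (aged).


Retention = aged / original * 100
= 33.5 / 53.0 * 100
= 63.2%

63.2%


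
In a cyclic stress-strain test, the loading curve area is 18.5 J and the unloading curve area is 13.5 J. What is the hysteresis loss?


Hysteresis loss = loading - unloading
= 18.5 - 13.5
= 5.0 J

5.0 J


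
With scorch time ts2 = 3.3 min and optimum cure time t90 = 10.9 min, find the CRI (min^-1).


CRI = 100 / (t90 - ts2)
= 100 / (10.9 - 3.3)
= 100 / 7.6
= 13.16 min^-1

13.16 min^-1


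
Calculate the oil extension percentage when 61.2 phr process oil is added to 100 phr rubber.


Oil % = oil / (100 + oil) * 100
= 61.2 / (100 + 61.2) * 100
= 61.2 / 161.2 * 100
= 37.97%

37.97%


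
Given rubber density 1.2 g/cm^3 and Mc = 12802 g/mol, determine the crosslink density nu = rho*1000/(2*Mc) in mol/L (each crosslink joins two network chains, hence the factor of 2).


nu = rho * 1000 / (2 * Mc)
nu = 1.2 * 1000 / (2 * 12802)
nu = 1200.0 / 25604
nu = 0.0469 mol/L

0.0469 mol/L


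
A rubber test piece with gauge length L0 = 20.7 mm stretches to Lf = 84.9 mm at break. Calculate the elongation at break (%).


Elongation = (Lf - L0) / L0 * 100
= (84.9 - 20.7) / 20.7 * 100
= 64.2 / 20.7 * 100
= 310.1%

310.1%


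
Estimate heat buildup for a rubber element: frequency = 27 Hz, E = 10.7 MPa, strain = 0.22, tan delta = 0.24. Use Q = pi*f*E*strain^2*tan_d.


Q = pi * f * E * strain^2 * tan_d
= pi * 27 * 10.7 * 0.22^2 * 0.24
= pi * 27 * 10.7 * 0.0484 * 0.24
= 10.5428

Q = 10.5428


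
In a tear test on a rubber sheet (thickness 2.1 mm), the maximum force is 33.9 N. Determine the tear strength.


Tear strength = force / thickness
= 33.9 / 2.1
= 16.14 N/mm

16.14 N/mm


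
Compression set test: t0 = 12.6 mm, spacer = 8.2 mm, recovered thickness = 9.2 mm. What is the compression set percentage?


CS = (t0 - recovered) / (t0 - ts) * 100
= (12.6 - 9.2) / (12.6 - 8.2) * 100
= 3.4 / 4.4 * 100
= 77.3%

77.3%


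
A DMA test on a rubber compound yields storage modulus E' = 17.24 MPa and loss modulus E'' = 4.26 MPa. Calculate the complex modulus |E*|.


|E*| = sqrt(E'^2 + E''^2)
= sqrt(17.24^2 + 4.26^2)
= sqrt(297.2176 + 18.1476)
= 17.759 MPa

17.759 MPa


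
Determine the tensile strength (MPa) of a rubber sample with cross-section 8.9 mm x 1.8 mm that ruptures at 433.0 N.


Area = width * thickness = 8.9 * 1.8 = 16.02 mm^2
TS = force / area = 433.0 / 16.02 = 27.03 MPa

27.03 MPa


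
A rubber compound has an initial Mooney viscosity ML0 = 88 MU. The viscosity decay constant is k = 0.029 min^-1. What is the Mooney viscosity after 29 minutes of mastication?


ML = ML0 * exp(-k * t)
ML = 88 * exp(-0.029 * 29)
ML = 88 * 0.4313
ML = 37.95 MU

37.95 MU


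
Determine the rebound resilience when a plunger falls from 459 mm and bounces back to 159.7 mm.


Resilience = h_rebound / h_drop * 100
= 159.7 / 459 * 100
= 34.8%

34.8%


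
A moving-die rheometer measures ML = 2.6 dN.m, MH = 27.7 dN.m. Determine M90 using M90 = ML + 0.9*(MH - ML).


M90 = ML + 0.9 * (MH - ML)
M90 = 2.6 + 0.9 * (27.7 - 2.6)
M90 = 2.6 + 0.9 * 25.1
M90 = 25.19 dN.m

25.19 dN.m


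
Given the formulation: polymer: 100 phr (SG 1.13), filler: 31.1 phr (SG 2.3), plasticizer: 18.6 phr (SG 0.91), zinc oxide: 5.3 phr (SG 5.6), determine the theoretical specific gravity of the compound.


Sum of weights = 155.0
Volume contributions:
  polymer: 100/1.13 = 88.4956
  filler: 31.1/2.3 = 13.5217
  plasticizer: 18.6/0.91 = 20.4396
  zinc oxide: 5.3/5.6 = 0.9464
Sum of volumes = 123.4033
SG = 155.0 / 123.4033 = 1.256

SG = 1.256


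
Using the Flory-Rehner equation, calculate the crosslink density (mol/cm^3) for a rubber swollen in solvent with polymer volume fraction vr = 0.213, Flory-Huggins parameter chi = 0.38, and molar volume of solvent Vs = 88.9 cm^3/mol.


ln(1 - vr) = ln(1 - 0.213) = -0.2395
Numerator = -((-0.2395) + 0.213 + 0.38 * 0.213^2) = 0.0093
Denominator = 88.9 * (0.213^(1/3) - 0.213/2) = 43.6241
nu = 0.0093 / 43.6241 = 2.1288e-04 mol/cm^3

2.1288e-04 mol/cm^3


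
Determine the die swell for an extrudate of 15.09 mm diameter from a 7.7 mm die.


Die swell ratio = D_extrudate / D_die
= 15.09 / 7.7
= 1.96

Die swell = 1.96


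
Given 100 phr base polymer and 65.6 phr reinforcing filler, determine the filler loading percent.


Filler % = filler / (rubber + filler) * 100
= 65.6 / (100 + 65.6) * 100
= 65.6 / 165.6 * 100
= 39.61%

39.61%


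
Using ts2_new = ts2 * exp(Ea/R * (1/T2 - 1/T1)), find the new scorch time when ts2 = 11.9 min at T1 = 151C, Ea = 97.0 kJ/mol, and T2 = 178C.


Convert temperatures: T1 = 151 + 273.15 = 424.15 K, T2 = 178 + 273.15 = 451.15 K
ts2_new = 11.9 * exp(97000 / 8.314 * (1/451.15 - 1/424.15))
1/T2 - 1/T1 = -1.4110e-04
ts2_new = 2.29 min

2.29 min


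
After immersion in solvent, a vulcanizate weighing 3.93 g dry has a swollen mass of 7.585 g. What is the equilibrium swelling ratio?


Q = W_swollen / W_dry
Q = 7.585 / 3.93
Q = 1.93

Q = 1.93


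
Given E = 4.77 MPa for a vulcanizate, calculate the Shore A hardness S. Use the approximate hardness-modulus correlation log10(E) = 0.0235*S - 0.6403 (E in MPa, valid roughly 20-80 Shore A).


log10(E) = 0.0235*S - 0.6403  =>  S = (log10(E) + 0.6403) / 0.0235
log10(4.77) = 0.678518
S = (0.678518 + 0.6403) / 0.0235 = 1.318818 / 0.0235
S = 56.1

Shore A = 56.1


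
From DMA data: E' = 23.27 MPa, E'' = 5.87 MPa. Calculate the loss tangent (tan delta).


tan delta = E'' / E'
= 5.87 / 23.27
= 0.2523

tan delta = 0.2523


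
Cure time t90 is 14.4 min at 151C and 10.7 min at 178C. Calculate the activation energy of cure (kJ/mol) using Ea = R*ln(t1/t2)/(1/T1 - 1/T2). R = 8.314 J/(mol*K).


T1 = 424.15 K, T2 = 451.15 K
1/T1 - 1/T2 = 1.4110e-04
ln(t1/t2) = ln(14.4/10.7) = 0.2970
Ea = 8.314 * 0.2970 / 1.4110e-04 = 17499.2897 J/mol
Ea = 17.5 kJ/mol

17.5 kJ/mol


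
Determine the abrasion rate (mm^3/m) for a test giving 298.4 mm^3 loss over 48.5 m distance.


Rate = volume_loss / distance
= 298.4 / 48.5
= 6.153 mm^3/m

6.153 mm^3/m


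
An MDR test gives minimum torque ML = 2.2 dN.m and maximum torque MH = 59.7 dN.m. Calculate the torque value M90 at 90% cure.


M90 = ML + 0.9 * (MH - ML)
M90 = 2.2 + 0.9 * (59.7 - 2.2)
M90 = 2.2 + 0.9 * 57.5
M90 = 53.95 dN.m

53.95 dN.m


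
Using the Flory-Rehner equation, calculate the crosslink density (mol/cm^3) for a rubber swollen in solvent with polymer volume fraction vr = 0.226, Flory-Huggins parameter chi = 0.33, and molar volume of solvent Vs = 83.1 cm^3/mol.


ln(1 - vr) = ln(1 - 0.226) = -0.2562
Numerator = -((-0.2562) + 0.226 + 0.33 * 0.226^2) = 0.0133
Denominator = 83.1 * (0.226^(1/3) - 0.226/2) = 41.2276
nu = 0.0133 / 41.2276 = 3.2329e-04 mol/cm^3

3.2329e-04 mol/cm^3


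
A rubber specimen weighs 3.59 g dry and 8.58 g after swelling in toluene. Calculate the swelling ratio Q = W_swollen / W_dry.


Q = W_swollen / W_dry
Q = 8.58 / 3.59
Q = 2.39

Q = 2.39


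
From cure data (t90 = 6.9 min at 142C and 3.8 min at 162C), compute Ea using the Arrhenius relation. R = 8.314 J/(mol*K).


T1 = 415.15 K, T2 = 435.15 K
1/T1 - 1/T2 = 1.1071e-04
ln(t1/t2) = ln(6.9/3.8) = 0.5965
Ea = 8.314 * 0.5965 / 1.1071e-04 = 44797.0396 J/mol
Ea = 44.8 kJ/mol

44.8 kJ/mol


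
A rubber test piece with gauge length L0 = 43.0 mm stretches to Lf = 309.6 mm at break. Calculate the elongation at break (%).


Elongation = (Lf - L0) / L0 * 100
= (309.6 - 43.0) / 43.0 * 100
= 266.6 / 43.0 * 100
= 620.0%

620.0%


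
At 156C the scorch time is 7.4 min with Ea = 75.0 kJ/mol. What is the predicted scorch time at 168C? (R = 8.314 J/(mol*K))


Convert temperatures: T1 = 156 + 273.15 = 429.15 K, T2 = 168 + 273.15 = 441.15 K
ts2_new = 7.4 * exp(75000 / 8.314 * (1/441.15 - 1/429.15))
1/T2 - 1/T1 = -6.3385e-05
ts2_new = 4.18 min

4.18 min


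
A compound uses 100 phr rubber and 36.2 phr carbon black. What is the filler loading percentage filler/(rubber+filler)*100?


Filler % = filler / (rubber + filler) * 100
= 36.2 / (100 + 36.2) * 100
= 36.2 / 136.2 * 100
= 26.58%

26.58%


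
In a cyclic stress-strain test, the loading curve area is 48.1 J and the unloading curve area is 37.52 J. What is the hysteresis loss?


Hysteresis loss = loading - unloading
= 48.1 - 37.52
= 10.58 J

10.58 J


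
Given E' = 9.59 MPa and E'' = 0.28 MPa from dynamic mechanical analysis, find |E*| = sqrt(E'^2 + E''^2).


|E*| = sqrt(E'^2 + E''^2)
= sqrt(9.59^2 + 0.28^2)
= sqrt(91.9681 + 0.0784)
= 9.594 MPa

9.594 MPa


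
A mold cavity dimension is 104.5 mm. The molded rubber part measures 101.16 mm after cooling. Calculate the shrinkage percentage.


Shrinkage = (mold - part) / mold * 100
= (104.5 - 101.16) / 104.5 * 100
= 3.34 / 104.5 * 100
= 3.2%

3.2%


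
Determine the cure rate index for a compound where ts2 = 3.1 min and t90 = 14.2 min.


CRI = 100 / (t90 - ts2)
= 100 / (14.2 - 3.1)
= 100 / 11.1
= 9.01 min^-1

9.01 min^-1


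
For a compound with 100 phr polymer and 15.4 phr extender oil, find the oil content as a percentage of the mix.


Oil % = oil / (100 + oil) * 100
= 15.4 / (100 + 15.4) * 100
= 15.4 / 115.4 * 100
= 13.34%

13.34%


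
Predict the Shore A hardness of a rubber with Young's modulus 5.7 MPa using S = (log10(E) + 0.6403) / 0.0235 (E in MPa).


log10(E) = 0.0235*S - 0.6403  =>  S = (log10(E) + 0.6403) / 0.0235
log10(5.7) = 0.755875
S = (0.755875 + 0.6403) / 0.0235 = 1.396175 / 0.0235
S = 59.4

Shore A = 59.4


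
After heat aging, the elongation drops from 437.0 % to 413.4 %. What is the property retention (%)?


Retention = aged / original * 100
= 413.4 / 437.0 * 100
= 94.6%

94.6%


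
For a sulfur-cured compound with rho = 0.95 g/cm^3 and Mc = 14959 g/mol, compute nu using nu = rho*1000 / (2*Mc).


nu = rho * 1000 / (2 * Mc)
nu = 0.95 * 1000 / (2 * 14959)
nu = 950.0 / 29918
nu = 0.0318 mol/L

0.0318 mol/L


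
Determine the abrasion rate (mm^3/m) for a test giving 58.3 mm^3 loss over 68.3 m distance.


Rate = volume_loss / distance
= 58.3 / 68.3
= 0.854 mm^3/m

0.854 mm^3/m


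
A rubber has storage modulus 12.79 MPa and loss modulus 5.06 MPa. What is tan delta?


tan delta = E'' / E'
= 5.06 / 12.79
= 0.3956

tan delta = 0.3956


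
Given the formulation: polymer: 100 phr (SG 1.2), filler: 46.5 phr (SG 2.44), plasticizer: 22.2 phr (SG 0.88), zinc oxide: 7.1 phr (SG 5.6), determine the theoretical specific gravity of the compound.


Sum of weights = 175.8
Volume contributions:
  polymer: 100/1.2 = 83.3333
  filler: 46.5/2.44 = 19.0574
  plasticizer: 22.2/0.88 = 25.2273
  zinc oxide: 7.1/5.6 = 1.2679
Sum of volumes = 128.8858
SG = 175.8 / 128.8858 = 1.364

SG = 1.364


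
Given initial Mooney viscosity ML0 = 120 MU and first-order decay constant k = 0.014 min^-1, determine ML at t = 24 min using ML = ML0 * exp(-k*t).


ML = ML0 * exp(-k * t)
ML = 120 * exp(-0.014 * 24)
ML = 120 * 0.7146
ML = 85.75 MU

85.75 MU


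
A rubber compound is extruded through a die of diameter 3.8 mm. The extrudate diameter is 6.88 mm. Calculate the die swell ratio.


Die swell ratio = D_extrudate / D_die
= 6.88 / 3.8
= 1.811

Die swell = 1.811


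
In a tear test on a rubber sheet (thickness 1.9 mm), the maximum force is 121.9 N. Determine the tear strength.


Tear strength = force / thickness
= 121.9 / 1.9
= 64.16 N/mm

64.16 N/mm


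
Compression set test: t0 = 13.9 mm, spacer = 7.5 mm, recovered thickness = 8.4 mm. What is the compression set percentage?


CS = (t0 - recovered) / (t0 - ts) * 100
= (13.9 - 8.4) / (13.9 - 7.5) * 100
= 5.5 / 6.4 * 100
= 85.9%

85.9%


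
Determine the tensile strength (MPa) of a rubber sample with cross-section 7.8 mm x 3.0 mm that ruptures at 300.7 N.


Area = width * thickness = 7.8 * 3.0 = 23.4 mm^2
TS = force / area = 300.7 / 23.4 = 12.85 MPa

12.85 MPa


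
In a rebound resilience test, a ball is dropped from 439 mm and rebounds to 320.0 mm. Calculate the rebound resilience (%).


Resilience = h_rebound / h_drop * 100
= 320.0 / 439 * 100
= 72.9%

72.9%


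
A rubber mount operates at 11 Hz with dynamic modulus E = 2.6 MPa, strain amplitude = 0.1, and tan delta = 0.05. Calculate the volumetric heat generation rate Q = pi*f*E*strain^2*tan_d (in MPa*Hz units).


Q = pi * f * E * strain^2 * tan_d
= pi * 11 * 2.6 * 0.1^2 * 0.05
= pi * 11 * 2.6 * 0.0100 * 0.05
= 0.0449

Q = 0.0449


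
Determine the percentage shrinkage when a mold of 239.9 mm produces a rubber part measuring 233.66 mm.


Shrinkage = (mold - part) / mold * 100
= (239.9 - 233.66) / 239.9 * 100
= 6.24 / 239.9 * 100
= 2.6%

2.6%


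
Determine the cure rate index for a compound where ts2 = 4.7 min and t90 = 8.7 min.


CRI = 100 / (t90 - ts2)
= 100 / (8.7 - 4.7)
= 100 / 4.0
= 25.0 min^-1

25.0 min^-1


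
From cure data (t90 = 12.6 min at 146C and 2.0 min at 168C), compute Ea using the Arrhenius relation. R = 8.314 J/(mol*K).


T1 = 419.15 K, T2 = 441.15 K
1/T1 - 1/T2 = 1.1898e-04
ln(t1/t2) = ln(12.6/2.0) = 1.8405
Ea = 8.314 * 1.8405 / 1.1898e-04 = 128614.7053 J/mol
Ea = 128.61 kJ/mol

128.61 kJ/mol


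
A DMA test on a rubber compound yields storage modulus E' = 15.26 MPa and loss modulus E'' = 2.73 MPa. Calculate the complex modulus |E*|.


|E*| = sqrt(E'^2 + E''^2)
= sqrt(15.26^2 + 2.73^2)
= sqrt(232.8676 + 7.4529)
= 15.502 MPa

15.502 MPa


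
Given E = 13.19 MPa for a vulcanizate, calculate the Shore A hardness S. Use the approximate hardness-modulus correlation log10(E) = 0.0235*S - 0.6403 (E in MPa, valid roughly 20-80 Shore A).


log10(E) = 0.0235*S - 0.6403  =>  S = (log10(E) + 0.6403) / 0.0235
log10(13.19) = 1.120245
S = (1.120245 + 0.6403) / 0.0235 = 1.760545 / 0.0235
S = 74.9

Shore A = 74.9


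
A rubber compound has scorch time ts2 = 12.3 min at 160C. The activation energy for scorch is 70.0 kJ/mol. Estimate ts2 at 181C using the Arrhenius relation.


Convert temperatures: T1 = 160 + 273.15 = 433.15 K, T2 = 181 + 273.15 = 454.15 K
ts2_new = 12.3 * exp(70000 / 8.314 * (1/454.15 - 1/433.15))
1/T2 - 1/T1 = -1.0675e-04
ts2_new = 5.01 min

5.01 min


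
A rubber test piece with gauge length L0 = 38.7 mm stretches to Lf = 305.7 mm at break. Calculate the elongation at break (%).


Elongation = (Lf - L0) / L0 * 100
= (305.7 - 38.7) / 38.7 * 100
= 267.0 / 38.7 * 100
= 689.9%

689.9%


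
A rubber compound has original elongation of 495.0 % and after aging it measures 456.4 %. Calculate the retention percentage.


Retention = aged / original * 100
= 456.4 / 495.0 * 100
= 92.2%

92.2%


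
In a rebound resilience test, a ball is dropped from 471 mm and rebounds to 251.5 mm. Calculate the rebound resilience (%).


Resilience = h_rebound / h_drop * 100
= 251.5 / 471 * 100
= 53.4%

53.4%


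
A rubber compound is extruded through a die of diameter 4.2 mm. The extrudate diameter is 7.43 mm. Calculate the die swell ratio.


Die swell ratio = D_extrudate / D_die
= 7.43 / 4.2
= 1.769

Die swell = 1.769


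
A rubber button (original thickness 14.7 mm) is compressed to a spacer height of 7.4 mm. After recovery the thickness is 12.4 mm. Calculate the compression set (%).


CS = (t0 - recovered) / (t0 - ts) * 100
= (14.7 - 12.4) / (14.7 - 7.4) * 100
= 2.3 / 7.3 * 100
= 31.5%

31.5%


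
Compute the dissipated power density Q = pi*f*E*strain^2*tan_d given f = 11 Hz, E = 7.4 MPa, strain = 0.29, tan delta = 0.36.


Q = pi * f * E * strain^2 * tan_d
= pi * 11 * 7.4 * 0.29^2 * 0.36
= pi * 11 * 7.4 * 0.0841 * 0.36
= 7.7423

Q = 7.7423


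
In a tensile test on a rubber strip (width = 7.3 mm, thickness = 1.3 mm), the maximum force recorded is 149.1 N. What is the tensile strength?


Area = width * thickness = 7.3 * 1.3 = 9.49 mm^2
TS = force / area = 149.1 / 9.49 = 15.71 MPa

15.71 MPa


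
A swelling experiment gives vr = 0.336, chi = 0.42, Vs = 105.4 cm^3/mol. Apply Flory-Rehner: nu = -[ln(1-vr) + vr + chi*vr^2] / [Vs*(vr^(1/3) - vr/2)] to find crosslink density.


ln(1 - vr) = ln(1 - 0.336) = -0.4095
Numerator = -((-0.4095) + 0.336 + 0.42 * 0.336^2) = 0.0261
Denominator = 105.4 * (0.336^(1/3) - 0.336/2) = 55.5674
nu = 0.0261 / 55.5674 = 4.6892e-04 mol/cm^3

4.6892e-04 mol/cm^3


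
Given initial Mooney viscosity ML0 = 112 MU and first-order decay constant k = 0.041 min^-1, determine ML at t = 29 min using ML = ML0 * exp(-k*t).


ML = ML0 * exp(-k * t)
ML = 112 * exp(-0.041 * 29)
ML = 112 * 0.3045
ML = 34.11 MU

34.11 MU


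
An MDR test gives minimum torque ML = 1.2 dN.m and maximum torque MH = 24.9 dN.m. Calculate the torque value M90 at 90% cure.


M90 = ML + 0.9 * (MH - ML)
M90 = 1.2 + 0.9 * (24.9 - 1.2)
M90 = 1.2 + 0.9 * 23.7
M90 = 22.53 dN.m

22.53 dN.m


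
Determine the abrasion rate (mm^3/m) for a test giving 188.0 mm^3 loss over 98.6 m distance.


Rate = volume_loss / distance
= 188.0 / 98.6
= 1.907 mm^3/m

1.907 mm^3/m


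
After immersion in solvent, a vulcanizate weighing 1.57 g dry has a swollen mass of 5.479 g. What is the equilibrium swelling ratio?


Q = W_swollen / W_dry
Q = 5.479 / 1.57
Q = 3.49

Q = 3.49


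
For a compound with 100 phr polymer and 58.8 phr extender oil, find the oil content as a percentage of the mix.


Oil % = oil / (100 + oil) * 100
= 58.8 / (100 + 58.8) * 100
= 58.8 / 158.8 * 100
= 37.03%

37.03%


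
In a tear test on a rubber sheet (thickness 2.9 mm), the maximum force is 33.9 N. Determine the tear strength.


Tear strength = force / thickness
= 33.9 / 2.9
= 11.69 N/mm

11.69 N/mm


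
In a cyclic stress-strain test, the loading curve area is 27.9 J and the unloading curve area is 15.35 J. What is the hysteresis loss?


Hysteresis loss = loading - unloading
= 27.9 - 15.35
= 12.55 J

12.55 J


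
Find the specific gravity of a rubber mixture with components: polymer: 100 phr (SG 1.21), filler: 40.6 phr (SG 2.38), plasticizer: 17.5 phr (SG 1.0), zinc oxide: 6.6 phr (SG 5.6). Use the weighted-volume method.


Sum of weights = 164.7
Volume contributions:
  polymer: 100/1.21 = 82.6446
  filler: 40.6/2.38 = 17.0588
  plasticizer: 17.5/1.0 = 17.5000
  zinc oxide: 6.6/5.6 = 1.1786
Sum of volumes = 118.3820
SG = 164.7 / 118.3820 = 1.391

SG = 1.391


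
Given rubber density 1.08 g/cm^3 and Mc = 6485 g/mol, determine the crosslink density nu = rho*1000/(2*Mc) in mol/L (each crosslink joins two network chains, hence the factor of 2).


nu = rho * 1000 / (2 * Mc)
nu = 1.08 * 1000 / (2 * 6485)
nu = 1080.0 / 12970
nu = 0.0833 mol/L

0.0833 mol/L


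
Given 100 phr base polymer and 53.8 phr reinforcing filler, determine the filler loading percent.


Filler % = filler / (rubber + filler) * 100
= 53.8 / (100 + 53.8) * 100
= 53.8 / 153.8 * 100
= 34.98%

34.98%


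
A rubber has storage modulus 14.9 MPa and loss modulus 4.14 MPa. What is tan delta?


tan delta = E'' / E'
= 4.14 / 14.9
= 0.2779

tan delta = 0.2779


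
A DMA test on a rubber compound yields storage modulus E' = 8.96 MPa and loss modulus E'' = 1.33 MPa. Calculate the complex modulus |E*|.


|E*| = sqrt(E'^2 + E''^2)
= sqrt(8.96^2 + 1.33^2)
= sqrt(80.2816 + 1.7689)
= 9.058 MPa

9.058 MPa


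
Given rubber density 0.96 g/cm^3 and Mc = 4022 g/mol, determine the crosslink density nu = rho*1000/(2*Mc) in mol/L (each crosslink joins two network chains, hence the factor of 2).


nu = rho * 1000 / (2 * Mc)
nu = 0.96 * 1000 / (2 * 4022)
nu = 960.0 / 8044
nu = 0.1193 mol/L

0.1193 mol/L


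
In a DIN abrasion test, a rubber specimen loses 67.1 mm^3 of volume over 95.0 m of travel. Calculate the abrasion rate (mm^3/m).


Rate = volume_loss / distance
= 67.1 / 95.0
= 0.706 mm^3/m

0.706 mm^3/m


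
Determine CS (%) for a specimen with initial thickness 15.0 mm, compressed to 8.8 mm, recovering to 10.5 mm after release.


CS = (t0 - recovered) / (t0 - ts) * 100
= (15.0 - 10.5) / (15.0 - 8.8) * 100
= 4.5 / 6.2 * 100
= 72.6%

72.6%


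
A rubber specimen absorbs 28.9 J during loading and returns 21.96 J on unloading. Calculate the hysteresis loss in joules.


Hysteresis loss = loading - unloading
= 28.9 - 21.96
= 6.94 J

6.94 J


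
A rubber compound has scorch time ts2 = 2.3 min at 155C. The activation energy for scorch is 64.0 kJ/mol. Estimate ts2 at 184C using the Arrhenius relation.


Convert temperatures: T1 = 155 + 273.15 = 428.15 K, T2 = 184 + 273.15 = 457.15 K
ts2_new = 2.3 * exp(64000 / 8.314 * (1/457.15 - 1/428.15))
1/T2 - 1/T1 = -1.4816e-04
ts2_new = 0.74 min

0.74 min


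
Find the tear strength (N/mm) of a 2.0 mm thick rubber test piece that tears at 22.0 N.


Tear strength = force / thickness
= 22.0 / 2.0
= 11.0 N/mm

11.0 N/mm


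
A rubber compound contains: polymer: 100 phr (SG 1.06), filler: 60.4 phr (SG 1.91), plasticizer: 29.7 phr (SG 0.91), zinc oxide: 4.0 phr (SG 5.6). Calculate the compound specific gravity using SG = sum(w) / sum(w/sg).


Sum of weights = 194.1
Volume contributions:
  polymer: 100/1.06 = 94.3396
  filler: 60.4/1.91 = 31.6230
  plasticizer: 29.7/0.91 = 32.6374
  zinc oxide: 4.0/5.6 = 0.7143
Sum of volumes = 159.3143
SG = 194.1 / 159.3143 = 1.218

SG = 1.218


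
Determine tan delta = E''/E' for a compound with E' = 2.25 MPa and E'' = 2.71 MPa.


tan delta = E'' / E'
= 2.71 / 2.25
= 1.2044

tan delta = 1.2044


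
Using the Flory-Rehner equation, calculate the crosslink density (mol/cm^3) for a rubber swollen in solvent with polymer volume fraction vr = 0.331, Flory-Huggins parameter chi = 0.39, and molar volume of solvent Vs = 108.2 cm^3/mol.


ln(1 - vr) = ln(1 - 0.331) = -0.4020
Numerator = -((-0.4020) + 0.331 + 0.39 * 0.331^2) = 0.0282
Denominator = 108.2 * (0.331^(1/3) - 0.331/2) = 56.9391
nu = 0.0282 / 56.9391 = 4.9601e-04 mol/cm^3

4.9601e-04 mol/cm^3


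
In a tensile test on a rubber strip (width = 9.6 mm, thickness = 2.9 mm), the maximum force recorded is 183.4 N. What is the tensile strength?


Area = width * thickness = 9.6 * 2.9 = 27.84 mm^2
TS = force / area = 183.4 / 27.84 = 6.59 MPa

6.59 MPa


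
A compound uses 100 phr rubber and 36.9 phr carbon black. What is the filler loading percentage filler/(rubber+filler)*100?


Filler % = filler / (rubber + filler) * 100
= 36.9 / (100 + 36.9) * 100
= 36.9 / 136.9 * 100
= 26.95%

26.95%


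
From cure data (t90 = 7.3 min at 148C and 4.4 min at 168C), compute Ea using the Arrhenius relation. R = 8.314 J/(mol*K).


T1 = 421.15 K, T2 = 441.15 K
1/T1 - 1/T2 = 1.0765e-04
ln(t1/t2) = ln(7.3/4.4) = 0.5063
Ea = 8.314 * 0.5063 / 1.0765e-04 = 39100.7548 J/mol
Ea = 39.1 kJ/mol

39.1 kJ/mol


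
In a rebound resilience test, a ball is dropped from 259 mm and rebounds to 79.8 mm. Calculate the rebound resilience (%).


Resilience = h_rebound / h_drop * 100
= 79.8 / 259 * 100
= 30.8%

30.8%


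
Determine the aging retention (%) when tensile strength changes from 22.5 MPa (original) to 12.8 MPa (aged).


Retention = aged / original * 100
= 12.8 / 22.5 * 100
= 56.9%

56.9%


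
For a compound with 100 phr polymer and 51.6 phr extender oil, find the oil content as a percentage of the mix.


Oil % = oil / (100 + oil) * 100
= 51.6 / (100 + 51.6) * 100
= 51.6 / 151.6 * 100
= 34.04%

34.04%


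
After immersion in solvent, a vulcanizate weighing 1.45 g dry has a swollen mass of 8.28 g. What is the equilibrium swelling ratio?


Q = W_swollen / W_dry
Q = 8.28 / 1.45
Q = 5.71

Q = 5.71


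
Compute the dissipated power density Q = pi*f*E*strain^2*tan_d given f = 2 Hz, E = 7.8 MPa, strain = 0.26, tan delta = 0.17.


Q = pi * f * E * strain^2 * tan_d
= pi * 2 * 7.8 * 0.26^2 * 0.17
= pi * 2 * 7.8 * 0.0676 * 0.17
= 0.5632

Q = 0.5632


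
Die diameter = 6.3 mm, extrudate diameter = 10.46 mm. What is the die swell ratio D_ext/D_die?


Die swell ratio = D_extrudate / D_die
= 10.46 / 6.3
= 1.66

Die swell = 1.66


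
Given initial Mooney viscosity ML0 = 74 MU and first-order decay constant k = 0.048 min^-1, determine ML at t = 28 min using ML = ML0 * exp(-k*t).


ML = ML0 * exp(-k * t)
ML = 74 * exp(-0.048 * 28)
ML = 74 * 0.2608
ML = 19.3 MU

19.3 MU


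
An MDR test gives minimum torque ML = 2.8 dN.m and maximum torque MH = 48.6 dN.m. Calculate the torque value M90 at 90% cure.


M90 = ML + 0.9 * (MH - ML)
M90 = 2.8 + 0.9 * (48.6 - 2.8)
M90 = 2.8 + 0.9 * 45.8
M90 = 44.02 dN.m

44.02 dN.m


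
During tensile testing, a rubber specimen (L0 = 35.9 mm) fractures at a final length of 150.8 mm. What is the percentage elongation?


Elongation = (Lf - L0) / L0 * 100
= (150.8 - 35.9) / 35.9 * 100
= 114.9 / 35.9 * 100
= 320.1%

320.1%


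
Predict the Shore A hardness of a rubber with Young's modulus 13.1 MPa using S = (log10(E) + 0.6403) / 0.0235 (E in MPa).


log10(E) = 0.0235*S - 0.6403  =>  S = (log10(E) + 0.6403) / 0.0235
log10(13.1) = 1.117271
S = (1.117271 + 0.6403) / 0.0235 = 1.757571 / 0.0235
S = 74.8

Shore A = 74.8


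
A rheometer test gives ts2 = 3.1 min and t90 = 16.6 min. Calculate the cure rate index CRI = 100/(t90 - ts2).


CRI = 100 / (t90 - ts2)
= 100 / (16.6 - 3.1)
= 100 / 13.5
= 7.41 min^-1

7.41 min^-1


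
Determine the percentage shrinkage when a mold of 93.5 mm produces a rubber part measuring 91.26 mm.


Shrinkage = (mold - part) / mold * 100
= (93.5 - 91.26) / 93.5 * 100
= 2.24 / 93.5 * 100
= 2.4%

2.4%


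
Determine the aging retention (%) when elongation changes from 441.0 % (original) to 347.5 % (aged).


Retention = aged / original * 100
= 347.5 / 441.0 * 100
= 78.8%

78.8%


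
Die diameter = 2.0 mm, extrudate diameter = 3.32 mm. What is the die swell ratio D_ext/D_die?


Die swell ratio = D_extrudate / D_die
= 3.32 / 2.0
= 1.66

Die swell = 1.66


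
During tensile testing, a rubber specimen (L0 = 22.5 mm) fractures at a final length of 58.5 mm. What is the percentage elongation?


Elongation = (Lf - L0) / L0 * 100
= (58.5 - 22.5) / 22.5 * 100
= 36.0 / 22.5 * 100
= 160.0%

160.0%


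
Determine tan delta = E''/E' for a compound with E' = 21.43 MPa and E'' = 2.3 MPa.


tan delta = E'' / E'
= 2.3 / 21.43
= 0.1073

tan delta = 0.1073


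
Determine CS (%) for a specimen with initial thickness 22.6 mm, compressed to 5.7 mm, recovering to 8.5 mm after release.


CS = (t0 - recovered) / (t0 - ts) * 100
= (22.6 - 8.5) / (22.6 - 5.7) * 100
= 14.1 / 16.9 * 100
= 83.4%

83.4%


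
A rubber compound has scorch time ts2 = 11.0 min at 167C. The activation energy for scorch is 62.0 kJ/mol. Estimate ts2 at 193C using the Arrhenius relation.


Convert temperatures: T1 = 167 + 273.15 = 440.15 K, T2 = 193 + 273.15 = 466.15 K
ts2_new = 11.0 * exp(62000 / 8.314 * (1/466.15 - 1/440.15))
1/T2 - 1/T1 = -1.2672e-04
ts2_new = 4.28 min

4.28 min


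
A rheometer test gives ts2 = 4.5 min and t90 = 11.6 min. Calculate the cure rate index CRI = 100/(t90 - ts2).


CRI = 100 / (t90 - ts2)
= 100 / (11.6 - 4.5)
= 100 / 7.1
= 14.08 min^-1

14.08 min^-1


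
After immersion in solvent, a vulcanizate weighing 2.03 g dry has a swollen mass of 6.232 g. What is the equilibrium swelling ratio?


Q = W_swollen / W_dry
Q = 6.232 / 2.03
Q = 3.07

Q = 3.07


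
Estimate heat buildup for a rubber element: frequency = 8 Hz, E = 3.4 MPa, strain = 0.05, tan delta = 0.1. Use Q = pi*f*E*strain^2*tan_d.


Q = pi * f * E * strain^2 * tan_d
= pi * 8 * 3.4 * 0.05^2 * 0.1
= pi * 8 * 3.4 * 0.0025 * 0.1
= 0.0214

Q = 0.0214


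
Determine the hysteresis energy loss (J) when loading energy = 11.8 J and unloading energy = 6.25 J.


Hysteresis loss = loading - unloading
= 11.8 - 6.25
= 5.55 J

5.55 J


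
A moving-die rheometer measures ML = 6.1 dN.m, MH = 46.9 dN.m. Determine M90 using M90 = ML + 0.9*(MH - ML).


M90 = ML + 0.9 * (MH - ML)
M90 = 6.1 + 0.9 * (46.9 - 6.1)
M90 = 6.1 + 0.9 * 40.8
M90 = 42.82 dN.m

42.82 dN.m


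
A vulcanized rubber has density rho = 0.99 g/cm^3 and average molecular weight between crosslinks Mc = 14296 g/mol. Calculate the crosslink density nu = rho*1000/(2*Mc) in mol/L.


nu = rho * 1000 / (2 * Mc)
nu = 0.99 * 1000 / (2 * 14296)
nu = 990.0 / 28592
nu = 0.0346 mol/L

0.0346 mol/L


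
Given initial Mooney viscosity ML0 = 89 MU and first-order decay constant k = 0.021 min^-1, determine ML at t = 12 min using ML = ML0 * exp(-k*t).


ML = ML0 * exp(-k * t)
ML = 89 * exp(-0.021 * 12)
ML = 89 * 0.7772
ML = 69.17 MU

69.17 MU


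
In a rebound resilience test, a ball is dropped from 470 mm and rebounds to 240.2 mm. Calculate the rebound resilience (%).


Resilience = h_rebound / h_drop * 100
= 240.2 / 470 * 100
= 51.1%

51.1%


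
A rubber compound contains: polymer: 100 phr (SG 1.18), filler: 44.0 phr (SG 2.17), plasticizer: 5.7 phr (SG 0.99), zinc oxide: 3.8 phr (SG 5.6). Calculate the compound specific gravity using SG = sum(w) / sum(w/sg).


Sum of weights = 153.5
Volume contributions:
  polymer: 100/1.18 = 84.7458
  filler: 44.0/2.17 = 20.2765
  plasticizer: 5.7/0.99 = 5.7576
  zinc oxide: 3.8/5.6 = 0.6786
Sum of volumes = 111.4584
SG = 153.5 / 111.4584 = 1.377

SG = 1.377


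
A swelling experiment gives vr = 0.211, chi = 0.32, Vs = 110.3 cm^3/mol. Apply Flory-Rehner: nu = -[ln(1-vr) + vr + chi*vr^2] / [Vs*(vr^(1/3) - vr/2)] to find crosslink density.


ln(1 - vr) = ln(1 - 0.211) = -0.2370
Numerator = -((-0.2370) + 0.211 + 0.32 * 0.211^2) = 0.0117
Denominator = 110.3 * (0.211^(1/3) - 0.211/2) = 54.0287
nu = 0.0117 / 54.0287 = 2.1733e-04 mol/cm^3

2.1733e-04 mol/cm^3


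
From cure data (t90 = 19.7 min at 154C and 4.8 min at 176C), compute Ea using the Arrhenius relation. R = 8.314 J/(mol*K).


T1 = 427.15 K, T2 = 449.15 K
1/T1 - 1/T2 = 1.1467e-04
ln(t1/t2) = ln(19.7/4.8) = 1.4120
Ea = 8.314 * 1.4120 / 1.1467e-04 = 102375.1820 J/mol
Ea = 102.38 kJ/mol

102.38 kJ/mol


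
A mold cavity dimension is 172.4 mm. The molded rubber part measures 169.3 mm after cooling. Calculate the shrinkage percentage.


Shrinkage = (mold - part) / mold * 100
= (172.4 - 169.3) / 172.4 * 100
= 3.1 / 172.4 * 100
= 1.8%

1.8%


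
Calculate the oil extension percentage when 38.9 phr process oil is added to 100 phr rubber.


Oil % = oil / (100 + oil) * 100
= 38.9 / (100 + 38.9) * 100
= 38.9 / 138.9 * 100
= 28.01%

28.01%


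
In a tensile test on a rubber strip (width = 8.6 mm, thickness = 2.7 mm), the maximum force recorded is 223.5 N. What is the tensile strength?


Area = width * thickness = 8.6 * 2.7 = 23.22 mm^2
TS = force / area = 223.5 / 23.22 = 9.63 MPa

9.63 MPa


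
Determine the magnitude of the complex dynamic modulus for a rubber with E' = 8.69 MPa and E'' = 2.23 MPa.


|E*| = sqrt(E'^2 + E''^2)
= sqrt(8.69^2 + 2.23^2)
= sqrt(75.5161 + 4.9729)
= 8.972 MPa

8.972 MPa


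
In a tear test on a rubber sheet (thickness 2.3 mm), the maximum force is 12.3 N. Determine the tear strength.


Tear strength = force / thickness
= 12.3 / 2.3
= 5.35 N/mm

5.35 N/mm


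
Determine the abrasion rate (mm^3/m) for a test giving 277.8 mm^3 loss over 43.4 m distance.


Rate = volume_loss / distance
= 277.8 / 43.4
= 6.401 mm^3/m

6.401 mm^3/m


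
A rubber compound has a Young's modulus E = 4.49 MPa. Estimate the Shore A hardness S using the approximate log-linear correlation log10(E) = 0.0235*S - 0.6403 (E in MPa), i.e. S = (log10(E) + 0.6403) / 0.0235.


log10(E) = 0.0235*S - 0.6403  =>  S = (log10(E) + 0.6403) / 0.0235
log10(4.49) = 0.652246
S = (0.652246 + 0.6403) / 0.0235 = 1.292546 / 0.0235
S = 55.0

Shore A = 55.0


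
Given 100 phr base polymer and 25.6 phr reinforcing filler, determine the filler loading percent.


Filler % = filler / (rubber + filler) * 100
= 25.6 / (100 + 25.6) * 100
= 25.6 / 125.6 * 100
= 20.38%

20.38%


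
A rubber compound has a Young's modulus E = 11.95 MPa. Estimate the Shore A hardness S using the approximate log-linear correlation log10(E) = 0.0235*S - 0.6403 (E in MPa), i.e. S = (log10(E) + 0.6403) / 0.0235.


log10(E) = 0.0235*S - 0.6403  =>  S = (log10(E) + 0.6403) / 0.0235
log10(11.95) = 1.077368
S = (1.077368 + 0.6403) / 0.0235 = 1.717668 / 0.0235
S = 73.1

Shore A = 73.1


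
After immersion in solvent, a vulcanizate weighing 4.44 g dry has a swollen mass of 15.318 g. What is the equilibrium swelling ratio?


Q = W_swollen / W_dry
Q = 15.318 / 4.44
Q = 3.45

Q = 3.45


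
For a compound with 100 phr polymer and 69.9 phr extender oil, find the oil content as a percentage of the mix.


Oil % = oil / (100 + oil) * 100
= 69.9 / (100 + 69.9) * 100
= 69.9 / 169.9 * 100
= 41.14%

41.14%


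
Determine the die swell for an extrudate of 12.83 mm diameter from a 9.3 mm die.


Die swell ratio = D_extrudate / D_die
= 12.83 / 9.3
= 1.38

Die swell = 1.38


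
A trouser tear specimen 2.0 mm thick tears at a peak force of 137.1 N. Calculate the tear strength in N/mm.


Tear strength = force / thickness
= 137.1 / 2.0
= 68.55 N/mm

68.55 N/mm


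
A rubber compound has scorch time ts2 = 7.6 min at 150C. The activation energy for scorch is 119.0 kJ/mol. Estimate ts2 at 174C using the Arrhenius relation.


Convert temperatures: T1 = 150 + 273.15 = 423.15 K, T2 = 174 + 273.15 = 447.15 K
ts2_new = 7.6 * exp(119000 / 8.314 * (1/447.15 - 1/423.15))
1/T2 - 1/T1 = -1.2684e-04
ts2_new = 1.24 min

1.24 min


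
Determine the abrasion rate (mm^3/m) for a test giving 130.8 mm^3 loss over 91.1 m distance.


Rate = volume_loss / distance
= 130.8 / 91.1
= 1.436 mm^3/m

1.436 mm^3/m
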